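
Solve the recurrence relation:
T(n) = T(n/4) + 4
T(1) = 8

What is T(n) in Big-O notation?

Each step divides n by 4 and adds 4. After log_4(n) steps we reach T(1)=8. So T(n) = 4·log_4(n) + 8 = O(log n).

Answer: O(log n)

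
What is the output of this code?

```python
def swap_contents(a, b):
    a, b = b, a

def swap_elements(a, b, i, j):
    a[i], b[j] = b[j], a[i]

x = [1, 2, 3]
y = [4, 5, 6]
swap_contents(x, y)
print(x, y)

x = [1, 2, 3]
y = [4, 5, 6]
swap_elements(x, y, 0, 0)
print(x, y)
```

Key concept: parameter rebinding vs mutation.
Step by step:
`x = [1, 2, 3]` → x = [1, 2, 3]
`y = [4, 5, 6]` → y = [4, 5, 6]
`swap_contents(x, y)` → no visible change to tracked variables
`print(x, y)` → prints [1, 2, 3] [4, 5, 6]
`x = [1, 2, 3]` → x = [1, 2, 3]
`y = [4, 5, 6]` → y = [4, 5, 6]
`swap_elements(x, y, 0, 0)` → x = [4, 2, 3]; y = [1, 5, 6]
`print(x, y)` → prints [4, 2, 3] [1, 5, 6]

Answer:
[1, 2, 3] [4, 5, 6]
[4, 2, 3] [1, 5, 6]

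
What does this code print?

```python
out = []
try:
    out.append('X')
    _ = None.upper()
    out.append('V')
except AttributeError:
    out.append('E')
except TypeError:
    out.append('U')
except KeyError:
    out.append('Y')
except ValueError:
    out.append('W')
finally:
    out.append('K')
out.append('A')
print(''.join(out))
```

Execution trace: 'X' (try body) → 'E' (except AttributeError) → 'K' (finally) → 'A' (after the try/except). Output: XEKA

Answer: XEKA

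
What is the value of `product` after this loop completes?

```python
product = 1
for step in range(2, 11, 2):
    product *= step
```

Product of even numbers 2 to 10
`product` takes the values: 1 → 2 → 8 → 48 → 384 → 3840

Answer: 3840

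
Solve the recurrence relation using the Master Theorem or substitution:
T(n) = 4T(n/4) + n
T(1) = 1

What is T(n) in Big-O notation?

By Master Theorem: a=4, b=4, f(n)=n. Since log_4(4) = 1 and f(n) = Θ(n^1), Case 2 applies. T(n) = O(n log n).

Answer: O(n log n)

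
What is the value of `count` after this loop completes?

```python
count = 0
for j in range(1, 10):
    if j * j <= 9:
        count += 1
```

Count numbers where j² ≤ 9
`count` takes the values: 0 → 1 → 2 → 3

Answer: 3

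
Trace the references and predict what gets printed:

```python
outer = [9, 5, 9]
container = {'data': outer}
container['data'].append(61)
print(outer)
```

Key concept: dict holds reference to list.
Step by step:
`outer = [9, 5, 9]` → outer = [9, 5, 9]
`container = {'data': outer}` → container = {'data': [9, 5, 9]}
`container['data'].append(61)` → outer = [9, 5, 9, 61]; container = {'data': [9, 5, 9, 61]}
`print(outer)` → prints [9, 5, 9, 61]

Answer: [9, 5, 9, 61]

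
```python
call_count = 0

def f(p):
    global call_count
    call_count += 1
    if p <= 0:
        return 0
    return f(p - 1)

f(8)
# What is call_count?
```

Linear recursion stepping by 1: 9 calls from p=8 down to ≤0.

Answer: 9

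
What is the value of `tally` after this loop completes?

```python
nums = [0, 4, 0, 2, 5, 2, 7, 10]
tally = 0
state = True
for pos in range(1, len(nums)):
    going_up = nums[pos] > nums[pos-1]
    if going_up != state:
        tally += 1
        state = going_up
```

Count direction changes in [0, 4, 0, 2, 5, 2, 7, 10]
`tally` takes the values: 0 → 1 → 2 → 3 → 4

Answer: 4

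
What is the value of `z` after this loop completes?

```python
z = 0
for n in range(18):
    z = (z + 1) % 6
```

Increment mod 6, 18 times = 0
`z` takes the values: 0 → 1 → 2 → 3 → 4 → 5 → 0 → 1 → 2 → 3 → 4 → 5 → 0 → 1 → 2 → 3 → 4 → 5 → 0

Answer: 0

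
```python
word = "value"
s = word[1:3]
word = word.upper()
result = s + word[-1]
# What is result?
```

Trace:
`word = "value"` → word = 'value'
`s = word[1:3]` → s = 'al'
`word = word.upper()` → word = 'VALUE'
`result = s + word[-1]` → result = 'alE'
So result = 'alE'

Answer: 'alE'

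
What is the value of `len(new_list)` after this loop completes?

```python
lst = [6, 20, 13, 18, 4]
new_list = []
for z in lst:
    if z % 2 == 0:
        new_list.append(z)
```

Count even numbers in [6, 20, 13, 18, 4]
`new_list` takes the values: [] → [6] → [6, 20] → [6, 20, 18] → [6, 20, 18, 4]
So `len(new_list)` = 4

Answer: 4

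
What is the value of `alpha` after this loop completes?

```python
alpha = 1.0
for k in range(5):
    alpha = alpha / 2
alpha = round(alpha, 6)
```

Halving LR 5 times: 1 / 2^5
`alpha` takes the values: 1.0 → 0.5 → 0.25 → 0.125 → 0.0625 → 0.03125

Answer: 0.03125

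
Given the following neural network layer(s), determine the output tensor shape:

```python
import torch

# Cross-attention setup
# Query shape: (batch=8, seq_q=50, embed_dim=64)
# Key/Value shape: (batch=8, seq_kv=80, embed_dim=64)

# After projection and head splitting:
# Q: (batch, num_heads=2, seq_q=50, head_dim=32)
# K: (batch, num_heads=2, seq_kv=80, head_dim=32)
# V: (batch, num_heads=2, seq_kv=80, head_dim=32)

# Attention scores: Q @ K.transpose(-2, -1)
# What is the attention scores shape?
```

Input: (8, 50, 64) -> Output: (8, 2, 50, 80)

Answer: (8, 2, 50, 80)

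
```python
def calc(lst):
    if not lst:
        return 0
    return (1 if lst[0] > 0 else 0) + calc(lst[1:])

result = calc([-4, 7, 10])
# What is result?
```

Count of positive elements in [-4, 7, 10] = 2

Answer: 2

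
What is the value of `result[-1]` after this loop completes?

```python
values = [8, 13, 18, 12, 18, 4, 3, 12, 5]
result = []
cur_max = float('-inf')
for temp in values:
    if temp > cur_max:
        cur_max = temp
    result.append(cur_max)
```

Running max ends at 18
`result` takes the values: [] → [8] → [8, 13] → [8, 13, 18] → [8, 13, 18, 18] → [8, 13, 18, 18, 18] → [8, 13, 18, 18, 18, 18] → [8, 13, 18, 18, 18, 18, 18] → [8, 13, 18, 18, 18, 18, 18, 18] → [8, 13, 18, 18, 18, 18, 18, 18, 18]
So `result[-1]` = 18

Answer: 18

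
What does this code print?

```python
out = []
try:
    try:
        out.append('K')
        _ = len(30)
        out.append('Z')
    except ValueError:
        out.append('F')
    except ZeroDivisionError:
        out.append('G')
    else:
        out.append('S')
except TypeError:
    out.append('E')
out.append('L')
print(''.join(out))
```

Execution trace: 'K' (try body) → 'E' (outer except TypeError) → 'L' (after the try/except). Output: KEL

Answer: KEL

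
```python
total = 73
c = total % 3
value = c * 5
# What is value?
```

Trace:
`total = 73` → total = 73
`c = total % 3` → c = 1
`value = c * 5` → value = 5
So value = 5

Answer: 5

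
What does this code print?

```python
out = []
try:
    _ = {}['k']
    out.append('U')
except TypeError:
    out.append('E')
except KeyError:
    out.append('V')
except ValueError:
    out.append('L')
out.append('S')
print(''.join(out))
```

Execution trace: 'V' (except KeyError) → 'S' (after the try/except). Output: VS

Answer: VS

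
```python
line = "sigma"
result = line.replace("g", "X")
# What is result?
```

Trace:
`line = "sigma"` → line = 'sigma'
`result = line.replace("g", "X")` → result = 'siXma'
So result = 'siXma'

Answer: 'siXma'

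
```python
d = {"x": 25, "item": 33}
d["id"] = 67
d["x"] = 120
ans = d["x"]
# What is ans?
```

Trace:
`d = {"x": 25, "item": 33}` → d = {'x': 25, 'item': 33}
`d["id"] = 67` → d = {'x': 25, 'item': 33, 'id': 67}
`d["x"] = 120` → d = {'x': 120, 'item': 33, 'id': 67}
`ans = d["x"]` → ans = 120
So ans = 120

Answer: 120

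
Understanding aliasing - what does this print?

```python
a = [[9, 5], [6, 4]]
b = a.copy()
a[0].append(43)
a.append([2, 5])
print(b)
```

Key concept: shallow copy with nested lists.
Step by step:
`a = [[9, 5], [6, 4]]` → a = [[9, 5], [6, 4]]
`b = a.copy()` → b = [[9, 5], [6, 4]]
`a[0].append(43)` → a = [[9, 5, 43], [6, 4]]; b = [[9, 5, 43], [6, 4]]
`a.append([2, 5])` → a = [[9, 5, 43], [6, 4], [2, 5]]
`print(b)` → prints [[9, 5, 43], [6, 4]]

Answer: [[9, 5, 43], [6, 4]]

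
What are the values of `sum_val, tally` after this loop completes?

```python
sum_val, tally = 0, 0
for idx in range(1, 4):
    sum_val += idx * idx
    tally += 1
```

Sum of squares and count
`sum_val, tally` takes the values: (0, 0) → (1, 0) → (1, 1) → (5, 1) → (5, 2) → (14, 2) → (14, 3)

Answer: 14, 3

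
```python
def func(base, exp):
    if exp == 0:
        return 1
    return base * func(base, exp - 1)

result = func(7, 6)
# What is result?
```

func(7, 6) = 7 * 7 * 7 * 7 * 7 * 7 = 117649

Answer: 117649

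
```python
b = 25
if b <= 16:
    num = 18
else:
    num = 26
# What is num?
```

Trace:
`b = 25` → b = 25
`if b <= 16: ...` → b <= 16 is False, take else branch → num = 26
So num = 26

Answer: 26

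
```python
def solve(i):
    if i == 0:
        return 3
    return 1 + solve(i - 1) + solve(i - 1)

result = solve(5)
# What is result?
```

solve(i) = 1 + 2·solve(i-1), solve(0)=3. Closed form: (3+1)·2^5 - 1 = 127.

Answer: 127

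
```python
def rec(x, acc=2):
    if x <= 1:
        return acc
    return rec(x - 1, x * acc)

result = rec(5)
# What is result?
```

Accumulator trace (n, acc): (5, 2) -> (4, 10) -> (3, 40) -> (2, 120) -> (1, 240) -> return 240

Answer: 240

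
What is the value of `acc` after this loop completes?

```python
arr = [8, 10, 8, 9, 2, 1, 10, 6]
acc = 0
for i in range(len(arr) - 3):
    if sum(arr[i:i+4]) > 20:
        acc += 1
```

Count windows with sum > 20
`acc` takes the values: 0 → 1 → 2 → 3

Answer: 3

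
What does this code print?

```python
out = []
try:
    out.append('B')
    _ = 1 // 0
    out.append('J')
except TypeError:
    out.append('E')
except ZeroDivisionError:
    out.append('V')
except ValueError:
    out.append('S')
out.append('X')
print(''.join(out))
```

Execution trace: 'B' (try body) → 'V' (except ZeroDivisionError) → 'X' (after the try/except). Output: BVX

Answer: BVX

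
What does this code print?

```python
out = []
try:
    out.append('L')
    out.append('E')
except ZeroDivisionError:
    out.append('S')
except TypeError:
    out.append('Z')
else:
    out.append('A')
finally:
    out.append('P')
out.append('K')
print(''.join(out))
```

Execution trace: 'L' (try body) → 'E' (try body, no exception) → 'A' (else) → 'P' (finally) → 'K' (after the try/except). Output: LEAPK

Answer: LEAPK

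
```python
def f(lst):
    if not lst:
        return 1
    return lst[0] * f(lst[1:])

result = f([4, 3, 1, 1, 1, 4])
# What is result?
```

Product over [4, 3, 1, 1, 1, 4] = 4 * 3 * 1 * 1 * 1 * 4 = 48

Answer: 48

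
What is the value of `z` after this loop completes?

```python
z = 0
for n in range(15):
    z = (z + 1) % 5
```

Increment mod 5, 15 times = 0
`z` takes the values: 0 → 1 → 2 → 3 → 4 → 0 → 1 → 2 → 3 → 4 → 0 → 1 → 2 → 3 → 4 → 0

Answer: 0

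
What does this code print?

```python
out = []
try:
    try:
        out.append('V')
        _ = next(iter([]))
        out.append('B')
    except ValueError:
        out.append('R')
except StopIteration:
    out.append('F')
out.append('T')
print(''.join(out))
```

Execution trace: 'V' (try body) → 'F' (outer except StopIteration) → 'T' (after the try/except). Output: VFT

Answer: VFT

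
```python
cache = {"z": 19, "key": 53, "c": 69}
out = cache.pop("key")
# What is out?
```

Trace:
`cache = {"z": 19, "key": 53, "c": 69}` → cache = {'z': 19, 'key': 53, 'c': 69}
`out = cache.pop("key")` → cache = {'z': 19, 'c': 69}; out = 53
So out = 53

Answer: 53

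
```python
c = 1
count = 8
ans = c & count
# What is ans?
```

Trace:
`c = 1` → c = 1
`count = 8` → count = 8
`ans = c & count` → ans = 0
So ans = 0

Answer: 0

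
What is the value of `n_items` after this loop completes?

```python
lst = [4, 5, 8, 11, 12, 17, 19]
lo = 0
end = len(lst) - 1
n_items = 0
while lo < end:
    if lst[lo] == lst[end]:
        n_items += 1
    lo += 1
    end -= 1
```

Count matching pairs from ends
`n_items` takes the values: 0

Answer: 0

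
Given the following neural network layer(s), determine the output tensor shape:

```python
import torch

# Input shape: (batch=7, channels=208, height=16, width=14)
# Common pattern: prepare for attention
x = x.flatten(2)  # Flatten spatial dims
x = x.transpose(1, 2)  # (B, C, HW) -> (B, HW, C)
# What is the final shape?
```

Input: (7, 208, 16, 14) -> after flatten(2): (7, 208, 224) -> Output: (7, 224, 208)

Answer: (7, 224, 208)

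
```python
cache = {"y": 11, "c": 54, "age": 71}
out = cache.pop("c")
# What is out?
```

Trace:
`cache = {"y": 11, "c": 54, "age": 71}` → cache = {'y': 11, 'c': 54, 'age': 71}
`out = cache.pop("c")` → cache = {'y': 11, 'age': 71}; out = 54
So out = 54

Answer: 54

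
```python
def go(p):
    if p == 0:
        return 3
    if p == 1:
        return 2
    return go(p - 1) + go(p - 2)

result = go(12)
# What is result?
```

Build up from base cases: go(0)=3, go(1)=2, go(2)=5, go(3)=7, go(4)=12, go(5)=19, go(6)=31, ..., go(12)=555

Answer: 555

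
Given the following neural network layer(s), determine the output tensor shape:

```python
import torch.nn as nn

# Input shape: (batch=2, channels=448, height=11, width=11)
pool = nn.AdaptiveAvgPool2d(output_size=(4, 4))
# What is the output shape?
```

Input: (2, 448, 11, 11) -> Output: (2, 448, 4, 4)

Answer: (2, 448, 4, 4)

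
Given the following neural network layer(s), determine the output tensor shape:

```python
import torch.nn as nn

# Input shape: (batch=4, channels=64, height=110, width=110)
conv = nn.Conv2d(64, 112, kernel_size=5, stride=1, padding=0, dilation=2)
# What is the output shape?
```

Input: (4, 64, 110, 110) -> Output: (4, 112, 102, 102)

Answer: (4, 112, 102, 102)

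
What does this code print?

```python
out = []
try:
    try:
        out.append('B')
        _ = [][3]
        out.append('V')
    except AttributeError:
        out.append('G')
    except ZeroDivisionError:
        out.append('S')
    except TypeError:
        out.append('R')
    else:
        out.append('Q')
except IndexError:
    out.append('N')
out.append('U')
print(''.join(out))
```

Execution trace: 'B' (try body) → 'N' (outer except IndexError) → 'U' (after the try/except). Output: BNU

Answer: BNU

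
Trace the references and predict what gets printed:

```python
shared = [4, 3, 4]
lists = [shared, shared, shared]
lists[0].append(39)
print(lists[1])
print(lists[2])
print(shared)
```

Key concept: list of same reference.
Step by step:
`shared = [4, 3, 4]` → shared = [4, 3, 4]
`lists = [shared, shared, shared]` → lists = [[4, 3, 4], [4, 3, 4], [4, 3, 4]]
`lists[0].append(39)` → shared = [4, 3, 4, 39]; lists = [[4, 3, 4, 39], [4, 3, 4, 39], [4, 3, 4, 39]]
`print(lists[1])` → prints [4, 3, 4, 39]
`print(lists[2])` → prints [4, 3, 4, 39]
`print(shared)` → prints [4, 3, 4, 39]

Answer:
[4, 3, 4, 39]
[4, 3, 4, 39]
[4, 3, 4, 39]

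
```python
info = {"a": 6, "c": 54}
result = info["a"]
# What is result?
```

Trace:
`info = {"a": 6, "c": 54}` → info = {'a': 6, 'c': 54}
`result = info["a"]` → result = 6
So result = 6

Answer: 6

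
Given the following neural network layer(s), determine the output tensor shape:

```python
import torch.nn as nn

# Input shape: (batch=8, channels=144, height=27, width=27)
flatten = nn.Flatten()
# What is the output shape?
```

Input: (8, 144, 27, 27) -> Output: (8, 104976)

Answer: (8, 104976)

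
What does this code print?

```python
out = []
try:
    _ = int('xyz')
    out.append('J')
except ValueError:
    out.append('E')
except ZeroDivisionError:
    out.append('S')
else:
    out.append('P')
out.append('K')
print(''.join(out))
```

Execution trace: 'E' (except ValueError) → 'K' (after the try/except). Output: EK

Answer: EK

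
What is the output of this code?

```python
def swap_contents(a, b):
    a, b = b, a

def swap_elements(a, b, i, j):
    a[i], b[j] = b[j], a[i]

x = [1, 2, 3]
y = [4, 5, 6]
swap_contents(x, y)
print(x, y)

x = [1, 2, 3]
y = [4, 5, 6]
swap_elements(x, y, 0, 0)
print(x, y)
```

Key concept: parameter rebinding vs mutation.
Step by step:
`x = [1, 2, 3]` → x = [1, 2, 3]
`y = [4, 5, 6]` → y = [4, 5, 6]
`swap_contents(x, y)` → no visible change to tracked variables
`print(x, y)` → prints [1, 2, 3] [4, 5, 6]
`x = [1, 2, 3]` → x = [1, 2, 3]
`y = [4, 5, 6]` → y = [4, 5, 6]
`swap_elements(x, y, 0, 0)` → x = [4, 2, 3]; y = [1, 5, 6]
`print(x, y)` → prints [4, 2, 3] [1, 5, 6]

Answer:
[1, 2, 3] [4, 5, 6]
[4, 2, 3] [1, 5, 6]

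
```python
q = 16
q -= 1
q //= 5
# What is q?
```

Trace:
`q = 16` → q = 16
`q -= 1` → q = 15
`q //= 5` → q = 3
So q = 3

Answer: 3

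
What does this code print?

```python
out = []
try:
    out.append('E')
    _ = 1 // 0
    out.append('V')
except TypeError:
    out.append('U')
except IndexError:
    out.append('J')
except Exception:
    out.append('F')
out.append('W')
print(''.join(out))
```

Execution trace: 'E' (try body) → 'F' (except Exception) → 'W' (after the try/except). Output: EFW

Answer: EFW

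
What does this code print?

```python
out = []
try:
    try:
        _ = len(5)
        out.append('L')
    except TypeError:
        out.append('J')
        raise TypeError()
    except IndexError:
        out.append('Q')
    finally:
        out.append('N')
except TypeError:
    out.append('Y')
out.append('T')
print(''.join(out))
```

Execution trace: 'J' (inner except TypeError) → 'N' (inner finally) → 'Y' (outer except TypeError) → 'T' (after the try/except). Output: JNYT

Answer: JNYT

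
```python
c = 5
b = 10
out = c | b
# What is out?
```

Trace:
`c = 5` → c = 5
`b = 10` → b = 10
`out = c | b` → out = 15
So out = 15

Answer: 15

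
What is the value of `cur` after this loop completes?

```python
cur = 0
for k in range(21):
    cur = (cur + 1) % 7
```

Increment mod 7, 21 times = 0
`cur` takes the values: 0 → 1 → 2 → 3 → 4 → 5 → 6 → 0 → 1 → 2 → 3 → 4 → 5 → 6 → 0 → 1 → 2 → 3 → 4 → 5 → 6 → 0

Answer: 0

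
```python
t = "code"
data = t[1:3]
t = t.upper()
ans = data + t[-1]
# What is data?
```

Trace:
`t = "code"` → t = 'code'
`data = t[1:3]` → data = 'od'
`t = t.upper()` → t = 'CODE'
`ans = data + t[-1]` → ans = 'odE'
So data = 'od'

Answer: 'od'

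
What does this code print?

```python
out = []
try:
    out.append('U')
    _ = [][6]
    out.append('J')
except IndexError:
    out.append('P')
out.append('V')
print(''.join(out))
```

Execution trace: 'U' (try body) → 'P' (except IndexError) → 'V' (after the try/except). Output: UPV

Answer: UPV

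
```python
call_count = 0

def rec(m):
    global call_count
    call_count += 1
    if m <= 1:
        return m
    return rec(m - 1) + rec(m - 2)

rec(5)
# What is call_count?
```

Calls(m) = 1 + Calls(m-1) + Calls(m-2); Calls(0)=Calls(1)=1. For m=5 this gives 15.

Answer: 15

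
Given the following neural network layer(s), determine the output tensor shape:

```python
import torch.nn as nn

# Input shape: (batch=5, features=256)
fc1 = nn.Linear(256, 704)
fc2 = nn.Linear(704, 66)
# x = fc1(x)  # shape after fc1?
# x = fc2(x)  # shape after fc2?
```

Input: (5, 256) -> after fc1: (5, 704) -> Output: (5, 66)

Answer: (5, 66)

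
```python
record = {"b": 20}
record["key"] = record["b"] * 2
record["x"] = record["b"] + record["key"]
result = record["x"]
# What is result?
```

Trace:
`record = {"b": 20}` → record = {'b': 20}
`record["key"] = record["b"] * 2` → record = {'b': 20, 'key': 40}
`record["x"] = record["b"] + record["key"]` → record = {'b': 20, 'key': 40, 'x': 60}
`result = record["x"]` → result = 60
So result = 60

Answer: 60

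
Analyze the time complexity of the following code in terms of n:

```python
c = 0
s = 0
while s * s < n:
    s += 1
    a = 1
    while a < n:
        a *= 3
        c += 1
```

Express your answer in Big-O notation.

Each loop level contributes: √n × log n. Multiplying the contributions gives O(√n log n).

Answer: O(√n log n)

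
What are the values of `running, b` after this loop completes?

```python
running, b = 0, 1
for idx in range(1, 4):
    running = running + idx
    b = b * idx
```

Sum and factorial of 1 to 3
`running, b` takes the values: (0, 1) → (1, 1) → (3, 1) → (3, 2) → (6, 2) → (6, 6)

Answer: 6, 6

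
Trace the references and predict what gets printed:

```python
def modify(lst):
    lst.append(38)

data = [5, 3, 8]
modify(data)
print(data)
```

Key concept: function modifies passed list.
Step by step:
`data = [5, 3, 8]` → data = [5, 3, 8]
`modify(data)` → data = [5, 3, 8, 38]
`print(data)` → prints [5, 3, 8, 38]

Answer: [5, 3, 8, 38]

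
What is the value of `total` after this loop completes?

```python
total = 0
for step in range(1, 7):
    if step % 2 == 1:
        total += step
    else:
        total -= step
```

Add odd, subtract even
`total` takes the values: 0 → 1 → -1 → 2 → -2 → 3 → -3

Answer: -3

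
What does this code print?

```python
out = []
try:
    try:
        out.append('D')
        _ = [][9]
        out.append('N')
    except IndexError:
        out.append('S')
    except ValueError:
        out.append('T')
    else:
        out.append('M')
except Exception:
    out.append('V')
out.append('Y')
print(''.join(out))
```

Execution trace: 'D' (inner try body) → 'S' (inner except IndexError) → 'Y' (after the try/except). Output: DSY

Answer: DSY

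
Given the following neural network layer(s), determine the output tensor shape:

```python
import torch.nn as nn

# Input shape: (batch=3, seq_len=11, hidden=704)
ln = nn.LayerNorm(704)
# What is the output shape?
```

Input: (3, 11, 704) -> Output: (3, 11, 704)

Answer: (3, 11, 704)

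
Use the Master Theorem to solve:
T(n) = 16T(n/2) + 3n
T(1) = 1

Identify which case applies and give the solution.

a=16, b=2, f(n)=3n. log_2(16) = 4. Since c=1 < 4, Case 1 applies: T(n) = Θ(n^log_b(a)) = O(n^4).

Answer: O(n^4) - Case 1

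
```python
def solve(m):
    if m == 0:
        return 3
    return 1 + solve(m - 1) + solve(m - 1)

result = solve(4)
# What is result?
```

solve(m) = 1 + 2·solve(m-1), solve(0)=3. Closed form: (3+1)·2^4 - 1 = 63.

Answer: 63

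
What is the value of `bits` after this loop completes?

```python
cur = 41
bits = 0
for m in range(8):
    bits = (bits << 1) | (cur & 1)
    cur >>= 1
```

Reverse lowest 8 bits of 41
`bits` takes the values: 0 → 1 → 2 → 4 → 9 → 18 → 37 → 74 → 148

Answer: 148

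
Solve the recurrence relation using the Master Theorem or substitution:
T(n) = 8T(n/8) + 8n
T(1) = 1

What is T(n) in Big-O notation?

By Master Theorem: a=8, b=8, f(n)=8n. Since log_8(8) = 1 and f(n) = Θ(n^1), Case 2 applies. T(n) = O(n log n).

Answer: O(n log n)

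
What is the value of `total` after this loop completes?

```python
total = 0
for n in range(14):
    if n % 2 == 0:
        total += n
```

Sum of even numbers 0 to 13
`total` takes the values: 0 → 2 → 6 → 12 → 20 → 30 → 42

Answer: 42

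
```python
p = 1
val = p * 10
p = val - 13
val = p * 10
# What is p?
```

Trace:
`p = 1` → p = 1
`val = p * 10` → val = 10
`p = val - 13` → p = -3
`val = p * 10` → val = -30
So p = -3

Answer: -3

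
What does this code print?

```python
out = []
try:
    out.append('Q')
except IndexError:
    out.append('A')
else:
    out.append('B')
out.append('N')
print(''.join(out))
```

Execution trace: 'Q' (try body, no exception) → 'B' (else) → 'N' (after the try/except). Output: QBN

Answer: QBN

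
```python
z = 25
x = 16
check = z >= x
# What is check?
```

Trace:
`z = 25` → z = 25
`x = 16` → x = 16
`check = z >= x` → check = True
So check = True

Answer: True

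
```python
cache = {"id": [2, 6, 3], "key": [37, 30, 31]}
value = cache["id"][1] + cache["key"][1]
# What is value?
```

Trace:
`cache = {"id": [2, 6, 3], "key": [37, 30, 31]}` → cache = {'id': [2, 6, 3], 'key': [37, 30, 31]}
`value = cache["id"][1] + cache["key"][1]` → value = 36
So value = 36

Answer: 36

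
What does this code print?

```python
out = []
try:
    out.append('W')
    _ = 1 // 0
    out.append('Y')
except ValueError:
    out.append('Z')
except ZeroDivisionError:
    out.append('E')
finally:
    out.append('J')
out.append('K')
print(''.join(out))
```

Execution trace: 'W' (try body) → 'E' (except ZeroDivisionError) → 'J' (finally) → 'K' (after the try/except). Output: WEJK

Answer: WEJK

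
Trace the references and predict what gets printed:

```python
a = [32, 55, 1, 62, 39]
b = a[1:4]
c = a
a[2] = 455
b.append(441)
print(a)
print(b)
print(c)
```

Key concept: slice vs alias.
Step by step:
`a = [32, 55, 1, 62, 39]` → a = [32, 55, 1, 62, 39]
`b = a[1:4]` → b = [55, 1, 62]
`c = a` → c = [32, 55, 1, 62, 39] (same object as a)
`a[2] = 455` → a = [32, 55, 455, 62, 39] (same object as c); c = [32, 55, 455, 62, 39] (same object as a)
`b.append(441)` → b = [55, 1, 62, 441]
`print(a)` → prints [32, 55, 455, 62, 39]
`print(b)` → prints [55, 1, 62, 441]
`print(c)` → prints [32, 55, 455, 62, 39]

Answer:
[32, 55, 455, 62, 39]
[55, 1, 62, 441]
[32, 55, 455, 62, 39]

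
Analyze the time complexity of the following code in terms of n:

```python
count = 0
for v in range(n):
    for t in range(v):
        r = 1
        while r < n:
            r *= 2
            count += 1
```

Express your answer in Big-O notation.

Each loop level contributes: n × n × log n. Multiplying the contributions gives O(n^2 log n).

Answer: O(n^2 log n)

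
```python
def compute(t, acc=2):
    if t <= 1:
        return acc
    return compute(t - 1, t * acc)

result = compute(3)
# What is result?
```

Accumulator trace (n, acc): (3, 2) -> (2, 6) -> (1, 12) -> return 12

Answer: 12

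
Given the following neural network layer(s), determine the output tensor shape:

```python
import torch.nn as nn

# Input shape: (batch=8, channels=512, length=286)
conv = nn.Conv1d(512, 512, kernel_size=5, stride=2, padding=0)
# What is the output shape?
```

Input: (8, 512, 286) -> Output: (8, 512, 141)

Answer: (8, 512, 141)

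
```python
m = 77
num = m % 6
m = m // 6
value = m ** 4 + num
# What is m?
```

Trace:
`m = 77` → m = 77
`num = m % 6` → num = 5
`m = m // 6` → m = 12
`value = m ** 4 + num` → value = 20741
So m = 12

Answer: 12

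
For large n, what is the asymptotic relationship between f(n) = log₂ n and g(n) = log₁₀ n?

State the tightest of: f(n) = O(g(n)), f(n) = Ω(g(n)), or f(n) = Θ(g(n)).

log₂ n vs log₁₀ n: f(n) = Θ(g(n)) — they are asymptotically equivalent (log bases differ by a constant factor).

Answer: f(n) = Θ(g(n)) — they are asymptotically equivalent (log bases differ by a constant factor).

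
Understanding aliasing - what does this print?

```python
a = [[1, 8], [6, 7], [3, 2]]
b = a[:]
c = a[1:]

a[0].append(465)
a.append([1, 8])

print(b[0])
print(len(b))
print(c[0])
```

Key concept: slice with nested mutation.
Step by step:
`a = [[1, 8], [6, 7], [3, 2]]` → a = [[1, 8], [6, 7], [3, 2]]
`b = a[:]` → b = [[1, 8], [6, 7], [3, 2]]
`c = a[1:]` → c = [[6, 7], [3, 2]]
`a[0].append(465)` → a = [[1, 8, 465], [6, 7], [3, 2]]; b = [[1, 8, 465], [6, 7], [3, 2]]
`a.append([1, 8])` → a = [[1, 8, 465], [6, 7], [3, 2], [1, 8]]
`print(b[0])` → prints [1, 8, 465]
`print(len(b))` → prints 3
`print(c[0])` → prints [6, 7]

Answer:
[1, 8, 465]
3
[6, 7]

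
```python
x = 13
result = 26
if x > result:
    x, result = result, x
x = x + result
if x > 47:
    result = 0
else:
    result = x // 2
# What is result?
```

Trace:
`x = 13` → x = 13
`result = 26` → result = 26
`if x > result: ...` → x > result is False → no variable changes
`x = x + result` → x = 39
`if x > 47: ...` → x > 47 is False, take else branch → result = 19
So result = 19

Answer: 19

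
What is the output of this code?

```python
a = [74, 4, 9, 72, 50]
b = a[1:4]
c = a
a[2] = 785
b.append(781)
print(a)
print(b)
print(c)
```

Key concept: slice vs alias.
Step by step:
`a = [74, 4, 9, 72, 50]` → a = [74, 4, 9, 72, 50]
`b = a[1:4]` → b = [4, 9, 72]
`c = a` → c = [74, 4, 9, 72, 50] (same object as a)
`a[2] = 785` → a = [74, 4, 785, 72, 50] (same object as c); c = [74, 4, 785, 72, 50] (same object as a)
`b.append(781)` → b = [4, 9, 72, 781]
`print(a)` → prints [74, 4, 785, 72, 50]
`print(b)` → prints [4, 9, 72, 781]
`print(c)` → prints [74, 4, 785, 72, 50]

Answer:
[74, 4, 785, 72, 50]
[4, 9, 72, 781]
[74, 4, 785, 72, 50]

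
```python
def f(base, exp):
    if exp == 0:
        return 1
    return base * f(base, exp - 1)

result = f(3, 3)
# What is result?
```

f(3, 3) = 3 * 3 * 3 = 27

Answer: 27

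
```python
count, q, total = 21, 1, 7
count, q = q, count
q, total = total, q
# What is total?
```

Trace:
`count, q, total = 21, 1, 7` → count = 21; q = 1; total = 7
`count, q = q, count` → count = 1; q = 21
`q, total = total, q` → q = 7; total = 21
So total = 21

Answer: 21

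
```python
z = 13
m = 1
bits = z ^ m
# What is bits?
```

Trace:
`z = 13` → z = 13
`m = 1` → m = 1
`bits = z ^ m` → bits = 12
So bits = 12

Answer: 12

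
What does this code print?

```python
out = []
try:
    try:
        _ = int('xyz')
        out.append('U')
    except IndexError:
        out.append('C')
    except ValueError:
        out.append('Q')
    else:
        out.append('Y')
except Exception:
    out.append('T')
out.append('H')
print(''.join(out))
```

Execution trace: 'Q' (inner except ValueError) → 'H' (after the try/except). Output: QH

Answer: QH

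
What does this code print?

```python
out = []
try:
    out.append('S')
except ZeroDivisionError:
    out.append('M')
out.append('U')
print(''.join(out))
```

Execution trace: 'S' (try body, no exception) → 'U' (after the try/except). Output: SU

Answer: SU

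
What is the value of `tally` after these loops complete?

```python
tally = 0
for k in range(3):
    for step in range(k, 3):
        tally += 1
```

Upper triangle: 3 + 2 + ... + 1
`tally` takes the values: 0 → 1 → 2 → 3 → 4 → 5 → 6

Answer: 6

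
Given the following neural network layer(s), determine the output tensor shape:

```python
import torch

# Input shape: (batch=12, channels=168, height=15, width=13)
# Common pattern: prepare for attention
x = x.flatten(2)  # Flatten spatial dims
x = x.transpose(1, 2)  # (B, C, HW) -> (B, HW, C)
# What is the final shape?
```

Input: (12, 168, 15, 13) -> after flatten(2): (12, 168, 195) -> Output: (12, 195, 168)

Answer: (12, 195, 168)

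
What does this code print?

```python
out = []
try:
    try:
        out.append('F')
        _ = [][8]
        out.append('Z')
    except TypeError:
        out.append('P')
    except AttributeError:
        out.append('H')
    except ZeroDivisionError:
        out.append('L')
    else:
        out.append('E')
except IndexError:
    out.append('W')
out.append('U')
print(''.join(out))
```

Execution trace: 'F' (try body) → 'W' (outer except IndexError) → 'U' (after the try/except). Output: FWU

Answer: FWU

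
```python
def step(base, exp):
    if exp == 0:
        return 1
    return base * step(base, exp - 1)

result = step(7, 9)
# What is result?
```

step(7, 9) = 7 * 7 * 7 * 7 * 7 * 7 * 7 * 7 * 7 = 40353607

Answer: 40353607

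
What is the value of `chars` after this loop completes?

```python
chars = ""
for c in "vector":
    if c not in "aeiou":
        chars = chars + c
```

Remove vowels from 'vector'
`chars` takes the values: "" → "v" → "vc" → "vct" → "vctr"

Answer: "vctr"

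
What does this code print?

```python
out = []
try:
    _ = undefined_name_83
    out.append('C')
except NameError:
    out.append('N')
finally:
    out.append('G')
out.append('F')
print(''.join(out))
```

Execution trace: 'N' (except NameError) → 'G' (finally) → 'F' (after the try/except). Output: NGF

Answer: NGF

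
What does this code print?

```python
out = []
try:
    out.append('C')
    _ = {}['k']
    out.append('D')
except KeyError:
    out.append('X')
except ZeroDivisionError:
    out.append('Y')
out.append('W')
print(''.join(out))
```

Execution trace: 'C' (try body) → 'X' (except KeyError) → 'W' (after the try/except). Output: CXW

Answer: CXW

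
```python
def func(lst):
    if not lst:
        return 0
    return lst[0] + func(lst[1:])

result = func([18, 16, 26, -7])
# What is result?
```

18 + 16 + 26 + (-7) + 0 = 53

Answer: 53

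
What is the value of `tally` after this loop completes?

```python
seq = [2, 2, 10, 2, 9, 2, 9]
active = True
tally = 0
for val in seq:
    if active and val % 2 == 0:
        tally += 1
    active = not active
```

Count even values at even positions
`tally` takes the values: 0 → 1 → 2

Answer: 2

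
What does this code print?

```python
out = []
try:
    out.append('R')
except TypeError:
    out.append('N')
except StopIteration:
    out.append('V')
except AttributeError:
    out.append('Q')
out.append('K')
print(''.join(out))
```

Execution trace: 'R' (try body, no exception) → 'K' (after the try/except). Output: RK

Answer: RK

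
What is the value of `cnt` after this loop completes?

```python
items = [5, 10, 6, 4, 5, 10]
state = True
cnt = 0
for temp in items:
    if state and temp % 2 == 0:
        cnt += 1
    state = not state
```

Count even values at even positions
`cnt` takes the values: 0 → 1

Answer: 1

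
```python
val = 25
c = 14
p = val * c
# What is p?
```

Trace:
`val = 25` → val = 25
`c = 14` → c = 14
`p = val * c` → p = 350
So p = 350

Answer: 350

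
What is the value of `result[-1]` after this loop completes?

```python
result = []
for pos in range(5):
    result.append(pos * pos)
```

Last element of squares 0 to 4
`result` takes the values: [] → [0] → [0, 1] → [0, 1, 4] → [0, 1, 4, 9] → [0, 1, 4, 9, 16]
So `result[-1]` = 16

Answer: 16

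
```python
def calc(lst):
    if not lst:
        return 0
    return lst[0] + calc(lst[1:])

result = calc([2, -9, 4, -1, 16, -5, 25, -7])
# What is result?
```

2 + (-9) + 4 + (-1) + 16 + (-5) + 25 + (-7) + 0 = 25

Answer: 25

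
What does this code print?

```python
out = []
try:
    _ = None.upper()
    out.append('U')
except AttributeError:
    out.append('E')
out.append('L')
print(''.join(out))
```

Execution trace: 'E' (except AttributeError) → 'L' (after the try/except). Output: EL

Answer: EL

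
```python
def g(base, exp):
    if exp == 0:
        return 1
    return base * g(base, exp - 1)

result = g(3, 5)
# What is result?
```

g(3, 5) = 3 * 3 * 3 * 3 * 3 = 243

Answer: 243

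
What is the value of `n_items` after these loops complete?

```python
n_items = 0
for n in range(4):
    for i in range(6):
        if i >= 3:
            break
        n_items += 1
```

Inner breaks at 3, outer runs 4 times
`n_items` takes the values: 0 → 1 → 2 → 3 → 4 → 5 → 6 → 7 → 8 → 9 → 10 → 11 → 12

Answer: 12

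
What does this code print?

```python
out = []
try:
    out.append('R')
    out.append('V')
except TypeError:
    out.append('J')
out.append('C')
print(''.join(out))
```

Execution trace: 'R' (try body) → 'V' (try body, no exception) → 'C' (after the try/except). Output: RVC

Answer: RVC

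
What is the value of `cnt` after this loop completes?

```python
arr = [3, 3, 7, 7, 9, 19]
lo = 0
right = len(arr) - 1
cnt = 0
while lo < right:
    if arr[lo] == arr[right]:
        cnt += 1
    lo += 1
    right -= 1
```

Count matching pairs from ends
`cnt` takes the values: 0 → 1

Answer: 1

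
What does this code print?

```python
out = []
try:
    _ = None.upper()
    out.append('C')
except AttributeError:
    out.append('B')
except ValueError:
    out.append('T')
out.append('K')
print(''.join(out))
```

Execution trace: 'B' (except AttributeError) → 'K' (after the try/except). Output: BK

Answer: BK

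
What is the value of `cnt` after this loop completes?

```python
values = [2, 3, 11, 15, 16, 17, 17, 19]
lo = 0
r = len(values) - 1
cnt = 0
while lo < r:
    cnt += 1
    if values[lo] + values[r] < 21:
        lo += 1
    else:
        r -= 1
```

Steps to find pair summing to 21
`cnt` takes the values: 0 → 1 → 2 → 3 → 4 → 5 → 6 → 7

Answer: 7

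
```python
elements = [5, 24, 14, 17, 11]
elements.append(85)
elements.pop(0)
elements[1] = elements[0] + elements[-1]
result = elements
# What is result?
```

Trace:
`elements = [5, 24, 14, 17, 11]` → elements = [5, 24, 14, 17, 11]
`elements.append(85)` → elements = [5, 24, 14, 17, 11, 85]
`elements.pop(0)` → elements = [24, 14, 17, 11, 85]
`elements[1] = elements[0] + elements[-1]` → elements = [24, 109, 17, 11, 85]
`result = elements` → result = [24, 109, 17, 11, 85]
So result = [24, 109, 17, 11, 85]

Answer: [24, 109, 17, 11, 85]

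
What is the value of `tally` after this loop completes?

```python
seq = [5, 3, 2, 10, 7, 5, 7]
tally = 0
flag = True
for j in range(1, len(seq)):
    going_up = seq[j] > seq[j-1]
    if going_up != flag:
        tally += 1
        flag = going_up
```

Count direction changes in [5, 3, 2, 10, 7, 5, 7]
`tally` takes the values: 0 → 1 → 2 → 3 → 4

Answer: 4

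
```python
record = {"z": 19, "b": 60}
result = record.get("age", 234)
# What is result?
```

Trace:
`record = {"z": 19, "b": 60}` → record = {'z': 19, 'b': 60}
`result = record.get("age", 234)` → result = 234
So result = 234

Answer: 234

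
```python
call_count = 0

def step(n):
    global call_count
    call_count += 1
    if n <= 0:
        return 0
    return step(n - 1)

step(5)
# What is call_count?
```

Linear recursion stepping by 1: 6 calls from n=5 down to ≤0.

Answer: 6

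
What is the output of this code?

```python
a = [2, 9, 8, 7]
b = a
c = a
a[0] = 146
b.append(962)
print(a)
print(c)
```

Key concept: multiple aliases.
Step by step:
`a = [2, 9, 8, 7]` → a = [2, 9, 8, 7]
`b = a` → b = [2, 9, 8, 7] (same object as a)
`c = a` → c = [2, 9, 8, 7] (same object as a, b)
`a[0] = 146` → a = [146, 9, 8, 7] (same object as b, c); b = [146, 9, 8, 7] (same object as a, c); c = [146, 9, 8, 7] (same object as a, b)
`b.append(962)` → a = [146, 9, 8, 7, 962] (same object as b, c); b = [146, 9, 8, 7, 962] (same object as a, c); c = [146, 9, 8, 7, 962] (same object as a, b)
`print(a)` → prints [146, 9, 8, 7, 962]
`print(c)` → prints [146, 9, 8, 7, 962]

Answer:
[146, 9, 8, 7, 962]
[146, 9, 8, 7, 962]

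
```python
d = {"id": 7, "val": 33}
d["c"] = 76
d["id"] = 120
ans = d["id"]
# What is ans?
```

Trace:
`d = {"id": 7, "val": 33}` → d = {'id': 7, 'val': 33}
`d["c"] = 76` → d = {'id': 7, 'val': 33, 'c': 76}
`d["id"] = 120` → d = {'id': 120, 'val': 33, 'c': 76}
`ans = d["id"]` → ans = 120
So ans = 120

Answer: 120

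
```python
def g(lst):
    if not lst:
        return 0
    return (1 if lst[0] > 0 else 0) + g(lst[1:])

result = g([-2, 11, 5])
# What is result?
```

Count of positive elements in [-2, 11, 5] = 2

Answer: 2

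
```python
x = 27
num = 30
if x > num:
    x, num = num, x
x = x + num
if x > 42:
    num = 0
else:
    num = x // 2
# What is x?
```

Trace:
`x = 27` → x = 27
`num = 30` → num = 30
`if x > num: ...` → x > num is False → no variable changes
`x = x + num` → x = 57
`if x > 42: ...` → x > 42 is True → num = 0
So x = 57

Answer: 57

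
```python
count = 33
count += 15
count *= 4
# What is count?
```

Trace:
`count = 33` → count = 33
`count += 15` → count = 48
`count *= 4` → count = 192
So count = 192

Answer: 192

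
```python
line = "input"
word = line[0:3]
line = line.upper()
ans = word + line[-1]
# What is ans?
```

Trace:
`line = "input"` → line = 'input'
`word = line[0:3]` → word = 'inp'
`line = line.upper()` → line = 'INPUT'
`ans = word + line[-1]` → ans = 'inpT'
So ans = 'inpT'

Answer: 'inpT'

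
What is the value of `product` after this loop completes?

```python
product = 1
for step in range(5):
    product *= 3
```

3^5 = 243
`product` takes the values: 1 → 3 → 9 → 27 → 81 → 243

Answer: 243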